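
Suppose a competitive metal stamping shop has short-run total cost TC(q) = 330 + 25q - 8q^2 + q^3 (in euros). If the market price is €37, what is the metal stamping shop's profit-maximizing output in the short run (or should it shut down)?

Produce at q = 6

Strip out fixed cost: VC = 25q - 8q^2 + q^3. Then AVC = 25 - 8q + q^2 and MC = 25 - 16q + 3q^2.
AVC is minimized where dAVC/dq = -8 + 2q = 0, at q = 4; min AVC = 25 - 8·4 + 4^2 = €9.
Since P = €37 ≥ min AVC = €9, price covers variable cost and the firm should produce.
Solving P = MC: -12 - 16q + 3q^2 = 0 ⇒ q = -2/3 or 6. On the upward-sloping branch, q* = 6.
Check: AVC at q = 6 is €13 ≤ P, so revenue covers variable cost.
Profit = P·q − TC = 37·6 − 408 = -€186, a loss, but smaller than the €330 fixed cost the firm would lose by shutting down.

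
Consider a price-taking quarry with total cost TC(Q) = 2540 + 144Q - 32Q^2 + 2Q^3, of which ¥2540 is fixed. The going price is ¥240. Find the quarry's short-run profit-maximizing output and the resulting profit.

AVC = 144 - 32Q + 2Q^2; min AVC = ¥16 at Q = 8. Since P = ¥240 ≥ min AVC, the firm produces.
With MC = 144 - 64Q + 6Q^2, P = MC on the upward-sloping part at Q* = 12.
TR = 240·12 = 2880. TC = 2540 + 576 = 3116. Profit = 2880 − 3116 = -¥236.
By producing, the firm covers all variable cost plus ¥2304 of fixed cost; shutting down would lose the full ¥2540.

Profit = -¥236 at Q = 12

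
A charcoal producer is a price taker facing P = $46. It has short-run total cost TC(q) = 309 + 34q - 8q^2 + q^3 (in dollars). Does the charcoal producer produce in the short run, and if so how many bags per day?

From TC, MC = TC'(q) = 34 - 16q + 3q^2 and AVC = VC/q = 34 - 8q + q^2.
AVC hits its minimum where MC = AVC, at q = 4, giving min AVC = 34 - 8·4 + 4^2 = $18.
Because $46 ≥ $18, revenue can cover variable cost; the firm operates.
Solving P = MC: -12 - 16q + 3q^2 = 0 ⇒ q = -2/3 or 6. On the upward-sloping branch, q* = 6.
Check: AVC at q = 6 is $22 ≤ P, so revenue covers variable cost.
Profit = P·q − TC = 46·6 − 441 = -$165, a loss, but smaller than the $309 fixed cost the firm would lose by shutting down.

Produce at q = 6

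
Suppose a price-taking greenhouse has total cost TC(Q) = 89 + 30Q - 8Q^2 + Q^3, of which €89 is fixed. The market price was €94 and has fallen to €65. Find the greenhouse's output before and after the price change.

Output falls from 8 to 7

MC = 30 - 16Q + 3Q^2; the shutdown threshold is min AVC = €14 (at Q = 4).
At P = €94 ≥ min AVC, set P = MC on the rising branch: Q = 8.
At P = €65 ≥ min AVC, set P = MC: Q = 7. The firm stays open but cuts output.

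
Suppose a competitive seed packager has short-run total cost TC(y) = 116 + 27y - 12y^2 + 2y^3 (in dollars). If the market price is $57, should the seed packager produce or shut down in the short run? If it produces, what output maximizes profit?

Produce at y = 5

Variable cost is VC = 27y - 12y^2 + 2y^3, so AVC = VC/y = 27 - 12y + 2y^2 and MC = dTC/dy = 27 - 24y + 6y^2.
AVC is minimized where dAVC/dy = -12 + 4y = 0, at y = 3; min AVC = 27 - 12·3 + 2·3^2 = $9.
P = $57 exceeds min AVC = $9, so the firm stays open.
P = MC gives -30 - 24y + 6y^2 = 0, with roots -1 and 5. Take the larger (rising MC): y* = 5.
Check: AVC at y = 5 is $17 ≤ P, so revenue covers variable cost.
Profit = P·y − TC = 57·5 − 201 = $84.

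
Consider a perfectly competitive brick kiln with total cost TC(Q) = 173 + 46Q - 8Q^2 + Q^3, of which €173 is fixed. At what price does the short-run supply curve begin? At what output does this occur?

€30 per unit, at Q = 4

Short-run supply begins at min AVC. From VC = 46Q - 8Q^2 + Q^3, AVC = 46 - 8Q + Q^2.
dAVC/dQ = -8 + 2Q = 0 gives Q = 4. min AVC = 46 - 8·4 + 4^2 = 30.
The firm shuts down for any P below €30.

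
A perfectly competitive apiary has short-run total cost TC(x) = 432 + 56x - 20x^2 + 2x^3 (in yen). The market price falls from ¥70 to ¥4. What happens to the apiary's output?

Output falls from 7 to 0 (the firm shuts down)

AVC = 56 - 20x + 2x^2, minimized at x = 5 where min AVC = ¥6. MC = 56 - 40x + 6x^2.
With P = ¥70 above the shutdown price, P = MC gives x = 7.
At P = ¥4 < min AVC = ¥6, price no longer covers variable cost at any output, so the firm shuts down: x = 0.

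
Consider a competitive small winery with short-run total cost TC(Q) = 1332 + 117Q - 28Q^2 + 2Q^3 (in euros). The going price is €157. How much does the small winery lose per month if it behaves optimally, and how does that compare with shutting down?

AVC = 117 - 28Q + 2Q^2 has its minimum €19 at Q = 7; price €157 clears that bar, so the firm operates.
MC = 117 - 56Q + 6Q^2. Setting P = MC and taking the root on the rising branch gives Q* = 10.
TR = 157·10 = 1570. TC = 1332 + 370 = 1702. Profit = 1570 − 1702 = -€132.
By producing, the firm covers all variable cost plus €1200 of fixed cost; shutting down would lose the full €1332.

Profit = -€132 at Q = 10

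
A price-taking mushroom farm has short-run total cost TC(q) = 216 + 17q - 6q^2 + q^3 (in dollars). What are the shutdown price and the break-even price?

Shutdown price = $8; break-even price = $53

Shutdown price = min AVC. AVC = 17 - 6q + q^2, with vertex at q = 3 and minimum $8.
ATC = 216/q + 17 - 6q + q^2. Setting dATC/dq = −216/q^2 − 6 + 2q = 0 gives q = 6 (since 2·6^3 − 6·6^2 = 216).
min ATC = 216/6 + 17 − 6·6 + 6^2 = $53. That is the break-even price.
For $8 ≤ P < $53 the firm produces at a loss; below $8 it shuts down.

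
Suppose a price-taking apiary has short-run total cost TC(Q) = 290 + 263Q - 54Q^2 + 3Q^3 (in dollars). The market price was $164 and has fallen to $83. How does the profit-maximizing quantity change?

Output falls from 11 to 10

MC = 263 - 108Q + 9Q^2; the shutdown threshold is min AVC = $20 (at Q = 9).
With P = $164 above the shutdown price, P = MC gives Q = 11.
At P = $83 ≥ min AVC, set P = MC: Q = 10. The firm stays open but cuts output.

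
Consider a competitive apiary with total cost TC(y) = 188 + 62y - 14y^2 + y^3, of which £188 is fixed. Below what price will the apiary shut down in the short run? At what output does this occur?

£13 per unit, at y = 7

The shutdown price is the minimum of AVC. VC = 62y - 14y^2 + y^3, so AVC = 62 - 14y + y^2.
At the minimum of AVC, MC = AVC. MC = 62 - 28y + 3y^2; setting MC = AVC gives 2y^2 - 14y = 0, so y = 7. min AVC = 13.
The firm shuts down for any P below £13.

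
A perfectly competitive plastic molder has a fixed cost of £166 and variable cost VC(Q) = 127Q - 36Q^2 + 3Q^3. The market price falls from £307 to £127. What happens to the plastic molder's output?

Output falls from 10 to 8

MC = 127 - 72Q + 9Q^2; the shutdown threshold is min AVC = £19 (at Q = 6).
At P = £307 ≥ min AVC, set P = MC on the rising branch: Q = 10.
At P = £127 ≥ min AVC, set P = MC: Q = 8. The firm stays open but cuts output.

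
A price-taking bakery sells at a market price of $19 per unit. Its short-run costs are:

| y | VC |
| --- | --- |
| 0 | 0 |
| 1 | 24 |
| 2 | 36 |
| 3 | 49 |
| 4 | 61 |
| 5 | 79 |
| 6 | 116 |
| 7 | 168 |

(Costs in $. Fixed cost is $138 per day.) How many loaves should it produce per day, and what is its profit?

y = 5; profit = -$122

Compute π = P·y − TC at each output: y=0: -138; y=1: -143; y=2: -136; y=3: -130; y=4: -123; y=5: -122; y=6: -140; y=7: -173.
Profit is maximized at y = 5. AVC there is 79/5 = $15.80 ≤ P, so producing beats shutting down (which would give -$138).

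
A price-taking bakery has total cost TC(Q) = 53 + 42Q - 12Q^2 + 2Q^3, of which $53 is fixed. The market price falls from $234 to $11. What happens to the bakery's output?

MC = 42 - 24Q + 6Q^2; the shutdown threshold is min AVC = $24 (at Q = 3).
At P = $234 ≥ min AVC, set P = MC on the rising branch: Q = 8.
At P = $11 < min AVC = $24, price no longer covers variable cost at any output, so the firm shuts down: Q = 0.

Output falls from 8 to 0 (the firm shuts down)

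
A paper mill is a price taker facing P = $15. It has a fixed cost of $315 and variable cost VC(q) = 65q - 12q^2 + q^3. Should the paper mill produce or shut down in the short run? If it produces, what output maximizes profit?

Shut down

Strip out fixed cost: VC = 65q - 12q^2 + q^3. Then AVC = 65 - 12q + q^2 and MC = 65 - 24q + 3q^2.
The AVC parabola has its vertex at q = 12/2 = 6, where AVC = 65 - 12·6 + 6^2 = $29.
With P < min AVC ($15 < $29), every unit sold adds to the loss.
Shutting down limits the loss to fixed cost, $315.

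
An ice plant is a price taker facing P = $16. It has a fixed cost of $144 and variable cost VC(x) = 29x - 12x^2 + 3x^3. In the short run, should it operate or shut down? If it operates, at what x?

Variable cost is VC = 29x - 12x^2 + 3x^3, so AVC = VC/x = 29 - 12x + 3x^2 and MC = dTC/dx = 29 - 24x + 9x^2.
AVC hits its minimum where MC = AVC, at x = 2, giving min AVC = 29 - 12·2 + 3·2^2 = $17.
Since P = $16 < min AVC = $17, price fails to cover variable cost at any output.
The firm minimizes its loss by shutting down and losing only its fixed cost of $144.

Shut down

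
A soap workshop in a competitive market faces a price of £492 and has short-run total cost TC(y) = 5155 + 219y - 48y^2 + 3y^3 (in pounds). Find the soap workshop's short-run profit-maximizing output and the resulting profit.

Profit = -£85 at y = 13

AVC = 219 - 48y + 3y^2 has its minimum £27 at y = 8; price £492 clears that bar, so the firm operates.
With MC = 219 - 96y + 9y^2, P = MC on the upward-sloping part at y* = 13.
TR = 492·13 = 6396. TC = 5155 + 1326 = 6481. Profit = 6396 − 6481 = -£85.
That loss of £85 beats the £5155 the firm would lose by shutting down; producing recovers £5070 of fixed cost.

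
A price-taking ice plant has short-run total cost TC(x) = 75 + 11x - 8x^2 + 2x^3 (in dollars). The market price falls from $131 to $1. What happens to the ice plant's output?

AVC = 11 - 8x + 2x^2, minimized at x = 2 where min AVC = $3. MC = 11 - 16x + 6x^2.
At P = $131 ≥ min AVC, set P = MC on the rising branch: x = 6.
At P = $1 < min AVC = $3, price no longer covers variable cost at any output, so the firm shuts down: x = 0.

Output falls from 6 to 0 (the firm shuts down)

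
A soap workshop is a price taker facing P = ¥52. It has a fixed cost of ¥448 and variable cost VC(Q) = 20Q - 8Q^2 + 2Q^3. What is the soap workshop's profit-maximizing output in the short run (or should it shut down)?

Strip out fixed cost: VC = 20Q - 8Q^2 + 2Q^3. Then AVC = 20 - 8Q + 2Q^2 and MC = 20 - 16Q + 6Q^2.
AVC is minimized where dAVC/dQ = -8 + 4Q = 0, at Q = 2; min AVC = 20 - 8·2 + 2·2^2 = ¥12.
P = ¥52 exceeds min AVC = ¥12, so the firm stays open.
P = MC gives -32 - 16Q + 6Q^2 = 0, with roots -4/3 and 4. Take the larger (rising MC): Q* = 4.
Check: AVC at Q = 4 is ¥20 ≤ P, so revenue covers variable cost.
Profit = P·Q − TC = 52·4 − 528 = -¥320, a loss, but smaller than the ¥448 fixed cost the firm would lose by shutting down.

Produce at Q = 4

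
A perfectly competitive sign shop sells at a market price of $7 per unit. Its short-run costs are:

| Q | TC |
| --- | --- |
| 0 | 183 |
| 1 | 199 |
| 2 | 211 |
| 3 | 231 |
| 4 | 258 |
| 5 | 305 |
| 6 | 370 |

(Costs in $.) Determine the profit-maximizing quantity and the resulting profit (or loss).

Compute π = P·Q − TC at each output: Q=0: -183; Q=1: -192; Q=2: -197; Q=3: -210; Q=4: -230; Q=5: -270; Q=6: -328.
Profit is highest at Q = 0. Equivalently, the lowest AVC in the table is 28/2 ≈ $14 at Q = 2, and P = $7 falls below it — price never covers variable cost, so the firm shuts down and loses only its fixed cost.

Q = 0 (shut down); profit = -$183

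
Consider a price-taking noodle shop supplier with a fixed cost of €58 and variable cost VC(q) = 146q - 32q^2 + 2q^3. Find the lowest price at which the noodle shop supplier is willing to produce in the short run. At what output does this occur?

The firm shuts down when price falls below the minimum of average variable cost. AVC = VC/q = 146 - 32q + 2q^2.
dAVC/dq = -32 + 4q = 0 gives q = 8. min AVC = 146 - 32·8 + 2·8^2 = 18.
So the shutdown price is €18.

€18 per unit, at q = 8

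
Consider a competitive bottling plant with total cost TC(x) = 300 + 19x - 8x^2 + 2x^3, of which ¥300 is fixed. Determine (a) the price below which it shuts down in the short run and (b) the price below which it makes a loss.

Shutdown price = min AVC. AVC = 19 - 8x + 2x^2, with vertex at x = 2 and minimum ¥11.
ATC = 300/x + 19 - 8x + 2x^2. Setting dATC/dx = −300/x^2 − 8 + 4x = 0 gives x = 5 (since 4·5^3 − 8·5^2 = 300).
min ATC = 300/5 + 19 − 8·5 + 2·5^2 = ¥89. That is the break-even price.
Between these two prices the firm operates at a loss; above ¥89 it earns a profit.

Shutdown price = ¥11; break-even price = ¥89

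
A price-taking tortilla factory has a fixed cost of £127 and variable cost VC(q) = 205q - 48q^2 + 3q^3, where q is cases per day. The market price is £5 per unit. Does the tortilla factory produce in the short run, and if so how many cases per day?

From TC, MC = TC'(q) = 205 - 96q + 9q^2 and AVC = VC/q = 205 - 48q + 3q^2.
AVC is minimized where dAVC/dq = -48 + 6q = 0, at q = 8; min AVC = 205 - 48·8 + 3·8^2 = £13.
Since P = £5 < min AVC = £13, price fails to cover variable cost at any output.
The firm minimizes its loss by shutting down and losing only its fixed cost of £127.

Shut down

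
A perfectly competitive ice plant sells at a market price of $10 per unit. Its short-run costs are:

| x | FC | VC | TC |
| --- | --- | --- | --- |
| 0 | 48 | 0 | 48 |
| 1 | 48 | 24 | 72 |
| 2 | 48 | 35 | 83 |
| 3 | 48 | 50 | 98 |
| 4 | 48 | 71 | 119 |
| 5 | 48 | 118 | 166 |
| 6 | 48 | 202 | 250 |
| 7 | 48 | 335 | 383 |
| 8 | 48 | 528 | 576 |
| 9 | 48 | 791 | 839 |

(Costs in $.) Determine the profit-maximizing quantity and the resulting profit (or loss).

Compute π = P·x − TC at each output: x=0: -48; x=1: -62; x=2: -63; x=3: -68; x=4: -79; x=5: -116; x=6: -190; x=7: -313; x=8: -496; x=9: -749.
Profit is highest at x = 0. Equivalently, the lowest AVC in the table is 50/3 ≈ $16.67 at x = 3, and P = $10 falls below it — price never covers variable cost, so the firm shuts down and loses only its fixed cost.

x = 0 (shut down); profit = -$48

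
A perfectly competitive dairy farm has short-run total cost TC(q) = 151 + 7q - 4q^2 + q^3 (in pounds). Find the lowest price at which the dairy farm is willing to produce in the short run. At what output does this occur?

£3 per unit, at q = 2

The firm shuts down when price falls below the minimum of average variable cost. AVC = VC/q = 7 - 4q + q^2.
dAVC/dq = -4 + 2q = 0 gives q = 2. min AVC = 7 - 4·2 + 2^2 = 3.
So the shutdown price is £3.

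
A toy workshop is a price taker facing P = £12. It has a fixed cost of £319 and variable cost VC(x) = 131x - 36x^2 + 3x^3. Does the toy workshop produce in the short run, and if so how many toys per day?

Shut down

Variable cost is VC = 131x - 36x^2 + 3x^3, so AVC = VC/x = 131 - 36x + 3x^2 and MC = dTC/dx = 131 - 72x + 9x^2.
AVC hits its minimum where MC = AVC, at x = 6, giving min AVC = 131 - 36·6 + 3·6^2 = £23.
With P < min AVC (£12 < £23), every unit sold adds to the loss.
The firm minimizes its loss by shutting down and losing only its fixed cost of £319.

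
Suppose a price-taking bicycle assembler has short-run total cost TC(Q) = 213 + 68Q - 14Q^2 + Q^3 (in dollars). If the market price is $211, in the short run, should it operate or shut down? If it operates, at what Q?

Produce at Q = 13

Strip out fixed cost: VC = 68Q - 14Q^2 + Q^3. Then AVC = 68 - 14Q + Q^2 and MC = 68 - 28Q + 3Q^2.
AVC hits its minimum where MC = AVC, at Q = 7, giving min AVC = 68 - 14·7 + 7^2 = $19.
Since P = $211 ≥ min AVC = $19, price covers variable cost and the firm should produce.
Set P = MC: 211 = 68 - 28Q + 3Q^2 → -143 - 28Q + 3Q^2 = 0. The roots are Q = -11/3 and Q = 13; the profit-maximizing output is on the rising part of MC, so Q* = 13.
Check: AVC at Q = 13 is $55 ≤ P, so revenue covers variable cost.
Profit = P·Q − TC = 211·13 − 928 = $1815.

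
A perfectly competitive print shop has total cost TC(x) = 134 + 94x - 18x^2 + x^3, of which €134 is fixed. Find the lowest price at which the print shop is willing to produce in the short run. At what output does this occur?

The firm shuts down when price falls below the minimum of average variable cost. AVC = VC/x = 94 - 18x + x^2.
dAVC/dx = -18 + 2x = 0 gives x = 9. min AVC = 94 - 18·9 + 9^2 = 13.
The firm shuts down for any P below €13.

€13 per unit, at x = 9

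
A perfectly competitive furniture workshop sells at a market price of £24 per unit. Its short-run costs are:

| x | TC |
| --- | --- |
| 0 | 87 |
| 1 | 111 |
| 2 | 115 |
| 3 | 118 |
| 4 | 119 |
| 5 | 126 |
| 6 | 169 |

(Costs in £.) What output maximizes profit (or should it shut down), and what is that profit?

Compute π = P·x − TC at each output: x=0: -87; x=1: -87; x=2: -67; x=3: -46; x=4: -23; x=5: -6; x=6: -25.
Profit is maximized at x = 5. AVC there is 39/5 = £7.80 ≤ P, so producing beats shutting down (which would give -£87).

x = 5; profit = -£6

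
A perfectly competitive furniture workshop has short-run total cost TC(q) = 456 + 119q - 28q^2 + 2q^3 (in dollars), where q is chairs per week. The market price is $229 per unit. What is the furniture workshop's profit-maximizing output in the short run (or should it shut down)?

From TC, MC = TC'(q) = 119 - 56q + 6q^2 and AVC = VC/q = 119 - 28q + 2q^2.
The AVC parabola has its vertex at q = 28/4 = 7, where AVC = 119 - 28·7 + 2·7^2 = $21.
Since P = $229 ≥ min AVC = $21, price covers variable cost and the firm should produce.
Set P = MC: 229 = 119 - 56q + 6q^2 → -110 - 56q + 6q^2 = 0. The roots are q = -5/3 and q = 11; the profit-maximizing output is on the rising part of MC, so q* = 11.
Check: AVC at q = 11 is $53 ≤ P, so revenue covers variable cost.
Profit = P·q − TC = 229·11 − 1039 = $1480.

Produce at q = 11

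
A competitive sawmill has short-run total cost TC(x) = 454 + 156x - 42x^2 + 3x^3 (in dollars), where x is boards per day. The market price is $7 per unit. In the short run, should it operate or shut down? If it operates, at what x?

Shut down

From TC, MC = TC'(x) = 156 - 84x + 9x^2 and AVC = VC/x = 156 - 42x + 3x^2.
The AVC parabola has its vertex at x = 42/6 = 7, where AVC = 156 - 42·7 + 3·7^2 = $9.
With P < min AVC ($7 < $9), every unit sold adds to the loss.
Best response: produce nothing and absorb the $454 fixed cost.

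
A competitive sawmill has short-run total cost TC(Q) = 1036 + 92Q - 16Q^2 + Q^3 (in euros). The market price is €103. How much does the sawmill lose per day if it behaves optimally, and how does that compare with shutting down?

AVC = 92 - 16Q + Q^2; min AVC = €28 at Q = 8. Since P = €103 ≥ min AVC, the firm produces.
With MC = 92 - 32Q + 3Q^2, P = MC on the upward-sloping part at Q* = 11.
TR = 103·11 = 1133. TC = 1036 + 407 = 1443. Profit = 1133 − 1443 = -€310.
By producing, the firm covers all variable cost plus €726 of fixed cost; shutting down would lose the full €1036.

Profit = -€310 at Q = 11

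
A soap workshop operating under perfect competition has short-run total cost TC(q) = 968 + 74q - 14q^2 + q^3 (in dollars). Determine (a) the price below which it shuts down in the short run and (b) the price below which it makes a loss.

Shutdown price = min AVC. AVC = 74 - 14q + q^2, with vertex at q = 7 and minimum $25.
ATC = 968/q + 74 - 14q + q^2. Setting dATC/dq = −968/q^2 − 14 + 2q = 0 gives q = 11 (since 2·11^3 − 14·11^2 = 968).
min ATC = 968/11 + 74 − 14·11 + 11^2 = $129. That is the break-even price.
For $25 ≤ P < $129 the firm produces at a loss; below $25 it shuts down.

Shutdown price = $25; break-even price = $129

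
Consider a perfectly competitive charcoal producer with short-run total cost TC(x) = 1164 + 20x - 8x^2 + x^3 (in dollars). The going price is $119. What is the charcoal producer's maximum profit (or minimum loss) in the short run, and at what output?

Profit = -$354 at x = 9

AVC = 20 - 8x + x^2; min AVC = $4 at x = 4. Since P = $119 ≥ min AVC, the firm produces.
With MC = 20 - 16x + 3x^2, P = MC on the upward-sloping part at x* = 9.
TR = 119·9 = 1071. TC = 1164 + 261 = 1425. Profit = 1071 − 1425 = -$354.
By producing, the firm covers all variable cost plus $810 of fixed cost; shutting down would lose the full $1164.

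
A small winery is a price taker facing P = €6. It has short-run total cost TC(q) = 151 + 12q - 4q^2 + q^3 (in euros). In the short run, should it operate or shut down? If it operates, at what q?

Shut down

Variable cost is VC = 12q - 4q^2 + q^3, so AVC = VC/q = 12 - 4q + q^2 and MC = dTC/dq = 12 - 8q + 3q^2.
AVC is minimized where dAVC/dq = -4 + 2q = 0, at q = 2; min AVC = 12 - 4·2 + 2^2 = €8.
Since P = €6 < min AVC = €8, price fails to cover variable cost at any output.
Shutting down limits the loss to fixed cost, €151.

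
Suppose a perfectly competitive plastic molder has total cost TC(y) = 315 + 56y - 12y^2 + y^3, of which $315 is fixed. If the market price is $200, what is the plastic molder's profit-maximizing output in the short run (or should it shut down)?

From TC, MC = TC'(y) = 56 - 24y + 3y^2 and AVC = VC/y = 56 - 12y + y^2.
AVC hits its minimum where MC = AVC, at y = 6, giving min AVC = 56 - 12·6 + 6^2 = $20.
Since P = $200 ≥ min AVC = $20, price covers variable cost and the firm should produce.
P = MC gives -144 - 24y + 3y^2 = 0, with roots -4 and 12. Take the larger (rising MC): y* = 12.
Check: AVC at y = 12 is $56 ≤ P, so revenue covers variable cost.
Profit = P·y − TC = 200·12 − 987 = $1413.

Produce at y = 12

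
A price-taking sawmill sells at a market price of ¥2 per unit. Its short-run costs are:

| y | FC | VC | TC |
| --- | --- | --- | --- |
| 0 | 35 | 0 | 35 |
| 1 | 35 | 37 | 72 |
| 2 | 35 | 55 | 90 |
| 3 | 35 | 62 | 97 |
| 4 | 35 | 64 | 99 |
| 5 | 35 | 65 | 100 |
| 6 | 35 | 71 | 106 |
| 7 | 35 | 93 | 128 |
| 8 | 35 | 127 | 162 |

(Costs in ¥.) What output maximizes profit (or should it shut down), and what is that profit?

Profit at each row (π = 2y − TC): y=0: -35; y=1: -70; y=2: -86; y=3: -91; y=4: -91; y=5: -90; y=6: -94; y=7: -114; y=8: -146.
Profit is highest at y = 0. Equivalently, the lowest AVC in the table is 71/6 ≈ ¥11.83 at y = 6, and P = ¥2 falls below it — price never covers variable cost, so the firm shuts down and loses only its fixed cost.

y = 0 (shut down); profit = -¥35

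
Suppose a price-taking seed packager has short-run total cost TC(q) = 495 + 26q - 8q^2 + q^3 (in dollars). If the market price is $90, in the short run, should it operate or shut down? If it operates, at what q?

Produce at q = 8

Strip out fixed cost: VC = 26q - 8q^2 + q^3. Then AVC = 26 - 8q + q^2 and MC = 26 - 16q + 3q^2.
The AVC parabola has its vertex at q = 8/2 = 4, where AVC = 26 - 8·4 + 4^2 = $10.
Because $90 ≥ $10, revenue can cover variable cost; the firm operates.
Set P = MC: 90 = 26 - 16q + 3q^2 → -64 - 16q + 3q^2 = 0. The roots are q = -8/3 and q = 8; the profit-maximizing output is on the rising part of MC, so q* = 8.
Check: AVC at q = 8 is $26 ≤ P, so revenue covers variable cost.
Profit = P·q − TC = 90·8 − 703 = $17.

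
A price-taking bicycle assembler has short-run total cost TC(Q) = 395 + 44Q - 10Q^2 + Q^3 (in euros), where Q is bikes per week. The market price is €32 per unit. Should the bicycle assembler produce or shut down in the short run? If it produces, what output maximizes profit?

Variable cost is VC = 44Q - 10Q^2 + Q^3, so AVC = VC/Q = 44 - 10Q + Q^2 and MC = dTC/dQ = 44 - 20Q + 3Q^2.
AVC is minimized where dAVC/dQ = -10 + 2Q = 0, at Q = 5; min AVC = 44 - 10·5 + 5^2 = €19.
Because €32 ≥ €19, revenue can cover variable cost; the firm operates.
Solving P = MC: 12 - 20Q + 3Q^2 = 0 ⇒ Q = 2/3 or 6. On the upward-sloping branch, Q* = 6.
Check: AVC at Q = 6 is €20 ≤ P, so revenue covers variable cost.
Profit = P·Q − TC = 32·6 − 515 = -€323, a loss, but smaller than the €395 fixed cost the firm would lose by shutting down.

Produce at Q = 6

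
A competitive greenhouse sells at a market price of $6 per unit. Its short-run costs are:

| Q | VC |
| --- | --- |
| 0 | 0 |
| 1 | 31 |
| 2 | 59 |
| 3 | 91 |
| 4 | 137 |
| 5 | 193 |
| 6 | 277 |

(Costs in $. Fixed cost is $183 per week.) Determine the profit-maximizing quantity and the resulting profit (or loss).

Q = 0 (shut down); profit = -$183

Tabulate TR − TC: Q=0: -183; Q=1: -208; Q=2: -230; Q=3: -256; Q=4: -296; Q=5: -346; Q=6: -424.
Profit is highest at Q = 0. Equivalently, the lowest AVC in the table is 59/2 ≈ $29.50 at Q = 2, and P = $6 falls below it — price never covers variable cost, so the firm shuts down and loses only its fixed cost.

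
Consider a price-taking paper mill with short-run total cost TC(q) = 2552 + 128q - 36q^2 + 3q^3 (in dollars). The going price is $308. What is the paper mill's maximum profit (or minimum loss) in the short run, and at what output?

AVC = 128 - 36q + 3q^2 has its minimum $20 at q = 6; price $308 clears that bar, so the firm operates.
MC = 128 - 72q + 9q^2. Setting P = MC and taking the root on the rising branch gives q* = 10.
TR = 308·10 = 3080. TC = 2552 + 680 = 3232. Profit = 3080 − 3232 = -$152.
That loss of $152 beats the $2552 the firm would lose by shutting down; producing recovers $2400 of fixed cost.

Profit = -$152 at q = 10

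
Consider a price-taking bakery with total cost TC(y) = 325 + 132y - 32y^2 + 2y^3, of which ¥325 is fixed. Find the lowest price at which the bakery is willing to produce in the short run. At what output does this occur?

¥4 per unit, at y = 8

The shutdown price is the minimum of AVC. VC = 132y - 32y^2 + 2y^3, so AVC = 132 - 32y + 2y^2.
At the minimum of AVC, MC = AVC. MC = 132 - 64y + 6y^2; setting MC = AVC gives 4y^2 - 32y = 0, so y = 8. min AVC = 4.
The firm shuts down for any P below ¥4.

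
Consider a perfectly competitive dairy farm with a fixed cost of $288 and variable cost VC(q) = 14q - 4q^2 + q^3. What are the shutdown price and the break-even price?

Shutdown price = $10; break-even price = $74

AVC = 14 - 4q + q^2; minimized at q = 2, giving min AVC = $10. That is the shutdown price.
ATC = 288/q + 14 - 4q + q^2. Setting dATC/dq = −288/q^2 − 4 + 2q = 0 gives q = 6 (since 2·6^3 − 4·6^2 = 288).
min ATC = 288/6 + 14 − 4·6 + 6^2 = $74. That is the break-even price.
For $10 ≤ P < $74 the firm produces at a loss; below $10 it shuts down.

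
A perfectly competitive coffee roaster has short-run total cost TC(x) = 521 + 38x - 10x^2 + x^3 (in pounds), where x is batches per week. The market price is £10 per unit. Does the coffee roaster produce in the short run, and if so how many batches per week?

Strip out fixed cost: VC = 38x - 10x^2 + x^3. Then AVC = 38 - 10x + x^2 and MC = 38 - 20x + 3x^2.
The AVC parabola has its vertex at x = 10/2 = 5, where AVC = 38 - 10·5 + 5^2 = £13.
With P < min AVC (£10 < £13), every unit sold adds to the loss.
Shutting down limits the loss to fixed cost, £521.

Shut down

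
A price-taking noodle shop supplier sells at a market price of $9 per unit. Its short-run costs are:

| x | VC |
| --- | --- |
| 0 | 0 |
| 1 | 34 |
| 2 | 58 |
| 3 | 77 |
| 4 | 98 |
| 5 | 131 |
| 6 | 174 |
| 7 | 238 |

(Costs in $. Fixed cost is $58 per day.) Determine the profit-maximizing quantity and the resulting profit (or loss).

Profit at each row (π = 9x − TC): x=0: -58; x=1: -83; x=2: -98; x=3: -108; x=4: -120; x=5: -144; x=6: -178; x=7: -233.
Profit is highest at x = 0. Equivalently, the lowest AVC in the table is 98/4 ≈ $24.50 at x = 4, and P = $9 falls below it — price never covers variable cost, so the firm shuts down and loses only its fixed cost.

x = 0 (shut down); profit = -$58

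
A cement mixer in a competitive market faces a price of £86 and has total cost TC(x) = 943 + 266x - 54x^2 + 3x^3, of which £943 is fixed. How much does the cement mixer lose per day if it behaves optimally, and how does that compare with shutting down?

Profit = -£343 at x = 10

AVC = 266 - 54x + 3x^2 has its minimum £23 at x = 9; price £86 clears that bar, so the firm operates.
With MC = 266 - 108x + 9x^2, P = MC on the upward-sloping part at x* = 10.
TR = 86·10 = 860. TC = 943 + 260 = 1203. Profit = 860 − 1203 = -£343.
That loss of £343 beats the £943 the firm would lose by shutting down; producing recovers £600 of fixed cost.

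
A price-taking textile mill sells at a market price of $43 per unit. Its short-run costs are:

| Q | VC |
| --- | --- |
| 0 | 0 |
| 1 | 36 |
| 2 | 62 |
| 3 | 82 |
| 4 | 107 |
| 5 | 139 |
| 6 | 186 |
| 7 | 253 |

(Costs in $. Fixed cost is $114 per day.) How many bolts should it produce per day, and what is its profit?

Q = 5; profit = -$38

Compute π = P·Q − TC at each output: Q=0: -114; Q=1: -107; Q=2: -90; Q=3: -67; Q=4: -49; Q=5: -38; Q=6: -42; Q=7: -66.
Profit is maximized at Q = 5. AVC there is 139/5 = $27.80 ≤ P, so producing beats shutting down (which would give -$114).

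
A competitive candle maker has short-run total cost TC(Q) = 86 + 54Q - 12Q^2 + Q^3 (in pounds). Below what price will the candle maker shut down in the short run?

£18 per unit

The shutdown price is the minimum of AVC. VC = 54Q - 12Q^2 + Q^3, so AVC = 54 - 12Q + Q^2.
At the minimum of AVC, MC = AVC. MC = 54 - 24Q + 3Q^2; setting MC = AVC gives 2Q^2 - 12Q = 0, so Q = 6. min AVC = 18.
For P < £18 the firm produces nothing.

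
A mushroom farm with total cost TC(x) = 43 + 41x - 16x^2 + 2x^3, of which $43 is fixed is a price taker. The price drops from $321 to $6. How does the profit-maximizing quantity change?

Output falls from 10 to 0 (the firm shuts down)

MC = 41 - 32x + 6x^2; the shutdown threshold is min AVC = $9 (at x = 4).
With P = $321 above the shutdown price, P = MC gives x = 10.
At P = $6 < min AVC = $9, price no longer covers variable cost at any output, so the firm shuts down: x = 0.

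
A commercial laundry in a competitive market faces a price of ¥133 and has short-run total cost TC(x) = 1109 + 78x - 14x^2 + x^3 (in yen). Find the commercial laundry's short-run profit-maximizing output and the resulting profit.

AVC = 78 - 14x + x^2; min AVC = ¥29 at x = 7. Since P = ¥133 ≥ min AVC, the firm produces.
MC = 78 - 28x + 3x^2. Setting P = MC and taking the root on the rising branch gives x* = 11.
TR = 133·11 = 1463. TC = 1109 + 495 = 1604. Profit = 1463 − 1604 = -¥141.
Shutting down would mean losing the fixed cost of ¥1109, so operating at a loss of ¥141 is better by ¥968.

Profit = -¥141 at x = 11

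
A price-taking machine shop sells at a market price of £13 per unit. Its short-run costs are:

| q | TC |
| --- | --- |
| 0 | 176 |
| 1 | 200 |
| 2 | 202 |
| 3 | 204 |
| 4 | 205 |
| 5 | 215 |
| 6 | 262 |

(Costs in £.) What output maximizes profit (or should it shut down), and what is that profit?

q = 5; profit = -£150

Tabulate TR − TC: q=0: -176; q=1: -187; q=2: -176; q=3: -165; q=4: -153; q=5: -150; q=6: -184.
Profit is maximized at q = 5. AVC there is 39/5 = £7.80 ≤ P, so producing beats shutting down (which would give -£176).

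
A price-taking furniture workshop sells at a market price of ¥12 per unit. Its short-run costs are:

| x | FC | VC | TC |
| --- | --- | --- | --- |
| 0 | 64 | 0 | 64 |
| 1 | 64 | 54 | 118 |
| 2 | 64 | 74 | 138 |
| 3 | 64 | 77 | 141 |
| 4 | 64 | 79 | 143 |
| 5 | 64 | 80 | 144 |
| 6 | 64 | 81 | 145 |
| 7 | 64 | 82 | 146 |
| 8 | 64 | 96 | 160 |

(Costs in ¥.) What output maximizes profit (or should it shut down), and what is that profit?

Tabulate TR − TC: x=0: -64; x=1: -106; x=2: -114; x=3: -105; x=4: -95; x=5: -84; x=6: -73; x=7: -62; x=8: -64.
Profit is maximized at x = 7. AVC there is 82/7 = ¥11.71 ≤ P, so producing beats shutting down (which would give -¥64).

x = 7; profit = -¥62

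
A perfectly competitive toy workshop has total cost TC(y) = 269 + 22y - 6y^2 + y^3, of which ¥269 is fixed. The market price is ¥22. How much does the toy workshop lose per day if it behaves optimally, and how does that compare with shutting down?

AVC = 22 - 6y + y^2 has its minimum ¥13 at y = 3; price ¥22 clears that bar, so the firm operates.
MC = 22 - 12y + 3y^2. Setting P = MC and taking the root on the rising branch gives y* = 4.
TR = 22·4 = 88. TC = 269 + 56 = 325. Profit = 88 − 325 = -¥237.
That loss of ¥237 beats the ¥269 the firm would lose by shutting down; producing recovers ¥32 of fixed cost.

Profit = -¥237 at y = 4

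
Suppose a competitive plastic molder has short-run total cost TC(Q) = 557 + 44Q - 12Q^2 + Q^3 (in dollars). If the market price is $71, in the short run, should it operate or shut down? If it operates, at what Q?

Variable cost is VC = 44Q - 12Q^2 + Q^3, so AVC = VC/Q = 44 - 12Q + Q^2 and MC = dTC/dQ = 44 - 24Q + 3Q^2.
AVC is minimized where dAVC/dQ = -12 + 2Q = 0, at Q = 6; min AVC = 44 - 12·6 + 6^2 = $8.
P = $71 exceeds min AVC = $8, so the firm stays open.
P = MC gives -27 - 24Q + 3Q^2 = 0, with roots -1 and 9. Take the larger (rising MC): Q* = 9.
Check: AVC at Q = 9 is $17 ≤ P, so revenue covers variable cost.
Profit = P·Q − TC = 71·9 − 710 = -$71, a loss, but smaller than the $557 fixed cost the firm would lose by shutting down.

Produce at Q = 9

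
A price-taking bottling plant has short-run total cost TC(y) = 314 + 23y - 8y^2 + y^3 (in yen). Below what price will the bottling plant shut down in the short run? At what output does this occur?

¥7 per unit, at y = 4

Short-run supply begins at min AVC. From VC = 23y - 8y^2 + y^3, AVC = 23 - 8y + y^2.
At the minimum of AVC, MC = AVC. MC = 23 - 16y + 3y^2; setting MC = AVC gives 2y^2 - 8y = 0, so y = 4. min AVC = 7.
So the shutdown price is ¥7.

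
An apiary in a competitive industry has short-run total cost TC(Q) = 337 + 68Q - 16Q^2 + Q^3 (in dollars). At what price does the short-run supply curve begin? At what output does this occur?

Short-run supply begins at min AVC. From VC = 68Q - 16Q^2 + Q^3, AVC = 68 - 16Q + Q^2.
dAVC/dQ = -16 + 2Q = 0 gives Q = 8. min AVC = 68 - 16·8 + 8^2 = 4.
The firm shuts down for any P below $4.

$4 per unit, at Q = 8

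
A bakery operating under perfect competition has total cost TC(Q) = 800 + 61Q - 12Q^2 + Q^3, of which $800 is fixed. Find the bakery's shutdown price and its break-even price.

AVC = 61 - 12Q + Q^2; minimized at Q = 6, giving min AVC = $25. That is the shutdown price.
ATC = 800/Q + 61 - 12Q + Q^2. Setting dATC/dQ = −800/Q^2 − 12 + 2Q = 0 gives Q = 10 (since 2·10^3 − 12·10^2 = 800).
min ATC = 800/10 + 61 − 12·10 + 10^2 = $121. That is the break-even price.
Between these two prices the firm operates at a loss; above $121 it earns a profit.

Shutdown price = $25; break-even price = $121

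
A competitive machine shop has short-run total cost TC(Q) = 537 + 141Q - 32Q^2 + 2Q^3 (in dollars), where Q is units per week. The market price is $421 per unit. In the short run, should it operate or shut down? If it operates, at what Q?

Produce at Q = 14

Strip out fixed cost: VC = 141Q - 32Q^2 + 2Q^3. Then AVC = 141 - 32Q + 2Q^2 and MC = 141 - 64Q + 6Q^2.
The AVC parabola has its vertex at Q = 32/4 = 8, where AVC = 141 - 32·8 + 2·8^2 = $13.
P = $421 exceeds min AVC = $13, so the firm stays open.
Set P = MC: 421 = 141 - 64Q + 6Q^2 → -280 - 64Q + 6Q^2 = 0. The roots are Q = -10/3 and Q = 14; the profit-maximizing output is on the rising part of MC, so Q* = 14.
Check: AVC at Q = 14 is $85 ≤ P, so revenue covers variable cost.
Profit = P·Q − TC = 421·14 − 1727 = $4167.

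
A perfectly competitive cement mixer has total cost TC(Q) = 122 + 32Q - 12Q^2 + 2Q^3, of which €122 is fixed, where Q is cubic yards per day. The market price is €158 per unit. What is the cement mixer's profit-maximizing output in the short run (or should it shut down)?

Produce at Q = 7

Strip out fixed cost: VC = 32Q - 12Q^2 + 2Q^3. Then AVC = 32 - 12Q + 2Q^2 and MC = 32 - 24Q + 6Q^2.
The AVC parabola has its vertex at Q = 12/4 = 3, where AVC = 32 - 12·3 + 2·3^2 = €14.
P = €158 exceeds min AVC = €14, so the firm stays open.
P = MC gives -126 - 24Q + 6Q^2 = 0, with roots -3 and 7. Take the larger (rising MC): Q* = 7.
Check: AVC at Q = 7 is €46 ≤ P, so revenue covers variable cost.
Profit = P·Q − TC = 158·7 − 444 = €662.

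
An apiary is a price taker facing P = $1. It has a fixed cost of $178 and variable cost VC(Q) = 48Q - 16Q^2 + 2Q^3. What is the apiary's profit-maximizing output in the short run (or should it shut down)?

Shut down

Variable cost is VC = 48Q - 16Q^2 + 2Q^3, so AVC = VC/Q = 48 - 16Q + 2Q^2 and MC = dTC/dQ = 48 - 32Q + 6Q^2.
AVC is minimized where dAVC/dQ = -16 + 4Q = 0, at Q = 4; min AVC = 48 - 16·4 + 2·4^2 = $16.
P = $1 lies below min AVC = $16; no output level covers variable cost.
Best response: produce nothing and absorb the $178 fixed cost.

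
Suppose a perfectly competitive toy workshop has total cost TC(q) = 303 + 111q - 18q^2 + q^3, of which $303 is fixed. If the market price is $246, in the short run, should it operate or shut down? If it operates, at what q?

Produce at q = 15

From TC, MC = TC'(q) = 111 - 36q + 3q^2 and AVC = VC/q = 111 - 18q + q^2.
AVC is minimized where dAVC/dq = -18 + 2q = 0, at q = 9; min AVC = 111 - 18·9 + 9^2 = $30.
Since P = $246 ≥ min AVC = $30, price covers variable cost and the firm should produce.
Solving P = MC: -135 - 36q + 3q^2 = 0 ⇒ q = -3 or 15. On the upward-sloping branch, q* = 15.
Check: AVC at q = 15 is $66 ≤ P, so revenue covers variable cost.
Profit = P·q − TC = 246·15 − 1293 = $2397.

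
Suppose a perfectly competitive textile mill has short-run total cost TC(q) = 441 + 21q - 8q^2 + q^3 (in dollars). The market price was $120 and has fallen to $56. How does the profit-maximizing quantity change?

MC = 21 - 16q + 3q^2; the shutdown threshold is min AVC = $5 (at q = 4).
At P = $120 ≥ min AVC, set P = MC on the rising branch: q = 9.
At P = $56 ≥ min AVC, set P = MC: q = 7. The firm stays open but cuts output.

Output falls from 9 to 7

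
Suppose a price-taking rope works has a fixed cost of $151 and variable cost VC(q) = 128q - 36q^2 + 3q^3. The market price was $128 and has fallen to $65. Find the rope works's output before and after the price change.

Output falls from 8 to 7

AVC = 128 - 36q + 3q^2, minimized at q = 6 where min AVC = $20. MC = 128 - 72q + 9q^2.
With P = $128 above the shutdown price, P = MC gives q = 8.
At P = $65 ≥ min AVC, set P = MC: q = 7. The firm stays open but cuts output.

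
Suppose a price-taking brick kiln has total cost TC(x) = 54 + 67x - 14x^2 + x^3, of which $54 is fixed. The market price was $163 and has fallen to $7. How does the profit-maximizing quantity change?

MC = 67 - 28x + 3x^2; the shutdown threshold is min AVC = $18 (at x = 7).
At P = $163 ≥ min AVC, set P = MC on the rising branch: x = 12.
At P = $7 < min AVC = $18, price no longer covers variable cost at any output, so the firm shuts down: x = 0.

Output falls from 12 to 0 (the firm shuts down)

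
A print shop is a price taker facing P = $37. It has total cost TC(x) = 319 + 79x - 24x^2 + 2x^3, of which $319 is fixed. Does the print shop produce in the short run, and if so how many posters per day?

From TC, MC = TC'(x) = 79 - 48x + 6x^2 and AVC = VC/x = 79 - 24x + 2x^2.
AVC is minimized where dAVC/dx = -24 + 4x = 0, at x = 6; min AVC = 79 - 24·6 + 2·6^2 = $7.
P = $37 exceeds min AVC = $7, so the firm stays open.
P = MC gives 42 - 48x + 6x^2 = 0, with roots 1 and 7. Take the larger (rising MC): x* = 7.
Check: AVC at x = 7 is $9 ≤ P, so revenue covers variable cost.
Profit = P·x − TC = 37·7 − 382 = -$123, a loss, but smaller than the $319 fixed cost the firm would lose by shutting down.

Produce at x = 7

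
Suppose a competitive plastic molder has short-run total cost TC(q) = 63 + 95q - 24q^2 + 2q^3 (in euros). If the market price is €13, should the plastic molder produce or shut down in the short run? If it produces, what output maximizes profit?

Strip out fixed cost: VC = 95q - 24q^2 + 2q^3. Then AVC = 95 - 24q + 2q^2 and MC = 95 - 48q + 6q^2.
AVC is minimized where dAVC/dq = -24 + 4q = 0, at q = 6; min AVC = 95 - 24·6 + 2·6^2 = €23.
P = €13 lies below min AVC = €23; no output level covers variable cost.
The firm minimizes its loss by shutting down and losing only its fixed cost of €63.

Shut down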